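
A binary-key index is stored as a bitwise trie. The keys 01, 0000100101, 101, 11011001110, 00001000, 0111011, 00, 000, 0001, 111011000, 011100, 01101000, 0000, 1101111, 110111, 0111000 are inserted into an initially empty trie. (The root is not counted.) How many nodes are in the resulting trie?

47

Count nodes per top-level branch (shared prefixes stored once):
  '0'-branch (00, 000, 0000, 00001000, 0000100101, 0001, 01, 01101000, 011100, 0111000, 0111011): 25 nodes
  '1'-branch (101, 11011001110, 110111, 1101111, 111011000): 22 nodes
Sum: 47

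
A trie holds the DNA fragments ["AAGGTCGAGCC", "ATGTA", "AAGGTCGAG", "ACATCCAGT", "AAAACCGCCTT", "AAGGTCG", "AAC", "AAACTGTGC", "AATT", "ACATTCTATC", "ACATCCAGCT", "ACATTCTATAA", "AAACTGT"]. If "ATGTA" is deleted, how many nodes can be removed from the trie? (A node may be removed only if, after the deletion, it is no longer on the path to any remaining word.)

4

After clearing the end-marker at "ATGTA", prune upward until reaching a node still needed by another word.
The suffix "TGTA" (4 nodes) is used only by "ATGTA"; the node for "A" still has the child "A", so pruning stops there.
Nodes removed: 4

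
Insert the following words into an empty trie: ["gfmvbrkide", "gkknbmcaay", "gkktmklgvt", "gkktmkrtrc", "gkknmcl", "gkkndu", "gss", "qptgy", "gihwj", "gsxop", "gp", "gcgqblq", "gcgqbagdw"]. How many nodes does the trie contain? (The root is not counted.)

Count nodes per top-level branch (shared prefixes stored once):
  'g'-branch (gcgqbagdw, gcgqblq, gfmvbrkide, gihwj, gkknbmcaay, gkkndu, gkknmcl, gkktmklgvt, gkktmkrtrc, gp, gss, gsxop): 55 nodes
  'q'-branch (qptgy): 5 nodes
Sum: 60

60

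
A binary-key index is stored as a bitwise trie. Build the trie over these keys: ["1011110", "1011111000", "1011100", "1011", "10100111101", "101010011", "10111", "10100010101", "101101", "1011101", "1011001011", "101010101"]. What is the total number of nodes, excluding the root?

43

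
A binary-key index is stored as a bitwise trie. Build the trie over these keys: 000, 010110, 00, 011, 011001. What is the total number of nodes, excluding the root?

12

Count nodes per top-level branch (shared prefixes stored once):
  '0'-branch (00, 000, 010110, 011, 011001): 12 nodes
Sum: 12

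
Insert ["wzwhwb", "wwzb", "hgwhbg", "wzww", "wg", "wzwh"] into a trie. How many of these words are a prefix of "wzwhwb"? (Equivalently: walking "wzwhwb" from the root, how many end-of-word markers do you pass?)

2

Check each prefix of "wzwhwb" against the stored set — each match is an end-marker on the path.
Prefixes of the query that are stored words: "wzwh", "wzwhwb"
Count: 2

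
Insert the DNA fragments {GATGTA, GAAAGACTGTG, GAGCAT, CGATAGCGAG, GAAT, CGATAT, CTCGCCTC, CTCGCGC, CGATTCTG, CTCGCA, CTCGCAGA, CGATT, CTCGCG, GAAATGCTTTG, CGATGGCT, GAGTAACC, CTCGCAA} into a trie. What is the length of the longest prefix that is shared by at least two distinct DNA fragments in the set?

6

The deepest shared node is where two words last agree before diverging.
e.g. "CTCGCA" and "CTCGCAA" share the prefix "CTCGCA" of length 6; no pair shares a longer one.
Longest shared-prefix length: 6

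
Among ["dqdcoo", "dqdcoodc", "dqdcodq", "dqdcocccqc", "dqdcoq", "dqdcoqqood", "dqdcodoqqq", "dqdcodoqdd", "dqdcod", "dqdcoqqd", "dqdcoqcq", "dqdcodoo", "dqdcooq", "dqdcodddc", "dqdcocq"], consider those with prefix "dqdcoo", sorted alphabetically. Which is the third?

dqdcooq

Words with prefix "dqdcoo", in lexicographic order: "dqdcoo", "dqdcoodc", "dqdcooq"
The 3rd is dqdcooq.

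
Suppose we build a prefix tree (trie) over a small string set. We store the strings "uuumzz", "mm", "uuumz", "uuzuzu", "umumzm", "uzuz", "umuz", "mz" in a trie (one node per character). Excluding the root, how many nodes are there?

For each word, the new-node count is its length minus the longest prefix already in the trie:
  "uuumzz" → 6 new (u, u, u, m, z, z)
  "mm" → 2 new (m, m)
  "uuumz" → prefix "uuumz" already present; 0 new (none)
  "uuzuzu" → prefix "uu" already present; 4 new (z, u, z, u)
  "umumzm" → prefix "u" already present; 5 new (m, u, m, z, m)
  "uzuz" → prefix "u" already present; 3 new (z, u, z)
  "umuz" → prefix "umu" already present; 1 new (z)
  "mz" → prefix "m" already present; 1 new (z)
Total nodes = 6 + 2 + 0 + 4 + 5 + 3 + 1 + 1 = 22

22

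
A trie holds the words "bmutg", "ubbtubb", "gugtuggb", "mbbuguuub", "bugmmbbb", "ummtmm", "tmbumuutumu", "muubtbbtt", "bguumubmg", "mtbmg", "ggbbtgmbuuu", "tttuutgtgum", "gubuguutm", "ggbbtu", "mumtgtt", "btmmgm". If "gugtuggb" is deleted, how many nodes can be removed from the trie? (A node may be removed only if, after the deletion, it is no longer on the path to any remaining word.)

A node on "gugtuggb"'s path can go only if nothing else ends at it or branches off below it.
The suffix "gtuggb" (6 nodes) is used only by "gugtuggb"; the node for "gu" still has the child "b", so pruning stops there.
Nodes removed: 6

6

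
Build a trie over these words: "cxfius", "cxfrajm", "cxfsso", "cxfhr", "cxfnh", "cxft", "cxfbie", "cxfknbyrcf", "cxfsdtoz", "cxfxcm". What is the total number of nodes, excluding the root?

Trie structure (* marks end of a word):
(root)
└─ c
   └─ x
      └─ f
         ├─ b
         │  └─ i
         │     └─ e *
         ├─ h
         │  └─ r *
         ├─ i
         │  └─ u
         │     └─ s *
         ├─ k
         │  └─ n
         │     └─ b
         │        └─ y
         │           └─ r
         │              └─ c
         │                 └─ f *
         ├─ n
         │  └─ h *
         ├─ r
         │  └─ a
         │     └─ j
         │        └─ m *
         ├─ s
         │  ├─ d
         │  │  └─ t
         │  │     └─ o
         │  │        └─ z *
         │  └─ s
         │     └─ o *
         ├─ t *
         └─ x
            └─ c
               └─ m *
Counting every labelled node above: 35.

35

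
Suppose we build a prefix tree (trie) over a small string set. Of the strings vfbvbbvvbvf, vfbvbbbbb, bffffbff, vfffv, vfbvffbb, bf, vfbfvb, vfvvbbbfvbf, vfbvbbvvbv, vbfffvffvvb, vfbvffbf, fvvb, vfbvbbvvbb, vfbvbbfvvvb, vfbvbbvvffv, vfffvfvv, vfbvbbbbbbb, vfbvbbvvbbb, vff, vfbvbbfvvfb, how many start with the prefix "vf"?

16

Filter for entries beginning with "vf":
Words under "vf": vfbfvb, vfbvbbbbb, vfbvbbbbbbb, vfbvbbfvvfb, vfbvbbfvvvb, vfbvbbvvbb, vfbvbbvvbbb, vfbvbbvvbv, vfbvbbvvbvf, vfbvbbvvffv, vfbvffbb, vfbvffbf, vff, vfffv, vfffvfvv, vfvvbbbfvbf
Count: 16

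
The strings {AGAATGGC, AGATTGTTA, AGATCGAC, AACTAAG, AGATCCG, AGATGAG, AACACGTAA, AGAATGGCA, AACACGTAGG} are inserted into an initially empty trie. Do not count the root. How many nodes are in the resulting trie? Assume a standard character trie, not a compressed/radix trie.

38

Insert word by word; a character creates a node only if that edge doesn't already exist:
  "AGAATGGC" → 8 new (A, G, A, A, T, G, G, C)
  "AGATTGTTA" → prefix "AGA" already present; 6 new (T, T, G, T, T, A)
  "AGATCGAC" → prefix "AGAT" already present; 4 new (C, G, A, C)
  "AACTAAG" → prefix "A" already present; 6 new (A, C, T, A, A, G)
  "AGATCCG" → prefix "AGATC" already present; 2 new (C, G)
  "AGATGAG" → prefix "AGAT" already present; 3 new (G, A, G)
  "AACACGTAA" → prefix "AAC" already present; 6 new (A, C, G, T, A, A)
  "AGAATGGCA" → prefix "AGAATGGC" already present; 1 new (A)
  "AACACGTAGG" → prefix "AACACGTA" already present; 2 new (G, G)
Total nodes = 8 + 6 + 4 + 6 + 2 + 3 + 6 + 1 + 2 = 38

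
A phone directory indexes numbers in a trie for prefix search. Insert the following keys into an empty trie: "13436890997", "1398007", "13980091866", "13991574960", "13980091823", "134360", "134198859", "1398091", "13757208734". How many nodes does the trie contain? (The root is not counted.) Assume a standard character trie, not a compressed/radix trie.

For each word, the new-node count is its length minus the longest prefix already in the trie:
  "13436890997" → 11 new (1, 3, 4, 3, 6, 8, 9, 0, 9, 9, 7)
  "1398007" → prefix "13" already present; 5 new (9, 8, 0, 0, 7)
  "13980091866" → prefix "139800" already present; 5 new (9, 1, 8, 6, 6)
  "13991574960" → prefix "139" already present; 8 new (9, 1, 5, 7, 4, 9, 6, 0)
  "13980091823" → prefix "139800918" already present; 2 new (2, 3)
  "134360" → prefix "13436" already present; 1 new (0)
  "134198859" → prefix "134" already present; 6 new (1, 9, 8, 8, 5, 9)
  "1398091" → prefix "13980" already present; 2 new (9, 1)
  "13757208734" → prefix "13" already present; 9 new (7, 5, 7, 2, 0, 8, 7, 3, 4)
Total nodes = 11 + 5 + 5 + 8 + 2 + 1 + 6 + 2 + 9 = 49

49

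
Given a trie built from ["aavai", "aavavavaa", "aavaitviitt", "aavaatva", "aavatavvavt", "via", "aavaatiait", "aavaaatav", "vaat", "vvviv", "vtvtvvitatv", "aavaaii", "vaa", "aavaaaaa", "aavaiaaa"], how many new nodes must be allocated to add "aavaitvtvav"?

Walking "aavaitvtvav" from the root, the first 7 characters ("aavaitv") follow existing edges; "t" is the first miss.
So 11 − 7 = 4 new nodes.

4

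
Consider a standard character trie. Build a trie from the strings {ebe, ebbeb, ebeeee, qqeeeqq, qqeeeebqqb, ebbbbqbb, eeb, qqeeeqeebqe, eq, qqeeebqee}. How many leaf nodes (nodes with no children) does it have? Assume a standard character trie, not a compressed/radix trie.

9

Leaves are exactly the stored words that no other stored word extends.
Those words: "ebbbbqbb", "ebbeb", "ebeeee", "eeb", "eq", "qqeeebqee", "qqeeeebqqb", "qqeeeqeebqe", "qqeeeqq"
Leaf count: 9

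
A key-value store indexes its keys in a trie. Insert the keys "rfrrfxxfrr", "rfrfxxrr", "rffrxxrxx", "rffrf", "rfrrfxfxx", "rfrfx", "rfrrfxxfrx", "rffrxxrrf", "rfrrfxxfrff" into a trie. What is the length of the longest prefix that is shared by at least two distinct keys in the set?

Equivalently: take the maximum, over all pairs, of their longest common prefix length.
e.g. "rfrrfxxfrff" and "rfrrfxxfrr" share the prefix "rfrrfxxfr" of length 9; no pair shares a longer one.
Longest shared-prefix length: 9

9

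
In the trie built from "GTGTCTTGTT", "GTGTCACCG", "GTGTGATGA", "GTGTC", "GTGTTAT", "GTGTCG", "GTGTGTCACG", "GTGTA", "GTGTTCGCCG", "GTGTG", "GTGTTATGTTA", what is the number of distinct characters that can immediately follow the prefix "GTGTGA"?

1

The children of the "GTGTGA" node are the distinct next characters among strings starting with "GTGTGA".
Characters that immediately follow "GTGTGA" among the stored strings: {T}.
That node has 1 child edge.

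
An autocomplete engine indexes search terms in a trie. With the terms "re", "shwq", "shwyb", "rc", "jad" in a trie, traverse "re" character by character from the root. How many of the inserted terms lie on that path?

1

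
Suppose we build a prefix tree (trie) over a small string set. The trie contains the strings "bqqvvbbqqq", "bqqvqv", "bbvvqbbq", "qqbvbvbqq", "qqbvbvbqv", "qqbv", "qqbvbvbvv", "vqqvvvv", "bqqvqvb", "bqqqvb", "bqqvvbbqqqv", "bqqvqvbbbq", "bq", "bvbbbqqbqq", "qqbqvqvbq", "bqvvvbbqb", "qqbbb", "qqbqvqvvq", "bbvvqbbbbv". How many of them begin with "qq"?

7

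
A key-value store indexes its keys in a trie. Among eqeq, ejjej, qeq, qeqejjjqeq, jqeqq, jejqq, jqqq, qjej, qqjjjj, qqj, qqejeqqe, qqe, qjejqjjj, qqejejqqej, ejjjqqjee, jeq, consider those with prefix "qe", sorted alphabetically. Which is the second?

Words with prefix "qe", in lexicographic order: "qeq", "qeqejjjqeq"
Position 2: qeqejjjqeq

qeqejjjqeq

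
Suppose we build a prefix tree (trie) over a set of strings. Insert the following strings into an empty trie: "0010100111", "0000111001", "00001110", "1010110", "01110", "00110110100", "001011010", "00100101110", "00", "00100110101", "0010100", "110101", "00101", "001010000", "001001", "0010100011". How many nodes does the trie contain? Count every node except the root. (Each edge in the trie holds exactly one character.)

For each word, the new-node count is its length minus the longest prefix already in the trie:
  "0010100111" → 10 new (0, 0, 1, 0, 1, 0, 0, 1, 1, 1)
  "0000111001" → prefix "00" already present; 8 new (0, 0, 1, 1, 1, 0, 0, 1)
  "00001110" → prefix "00001110" already present; 0 new (none)
  "1010110" → 7 new (1, 0, 1, 0, 1, 1, 0)
  "01110" → prefix "0" already present; 4 new (1, 1, 1, 0)
  "00110110100" → prefix "001" already present; 8 new (1, 0, 1, 1, 0, 1, 0, 0)
  "001011010" → prefix "00101" already present; 4 new (1, 0, 1, 0)
  "00100101110" → prefix "0010" already present; 7 new (0, 1, 0, 1, 1, 1, 0)
  "00" → prefix "00" already present; 0 new (none)
  "00100110101" → prefix "001001" already present; 5 new (1, 0, 1, 0, 1)
  "0010100" → prefix "0010100" already present; 0 new (none)
  "110101" → prefix "1" already present; 5 new (1, 0, 1, 0, 1)
  "00101" → prefix "00101" already present; 0 new (none)
  "001010000" → prefix "0010100" already present; 2 new (0, 0)
  "001001" → prefix "001001" already present; 0 new (none)
  "0010100011" → prefix "00101000" already present; 2 new (1, 1)
Total nodes = 10 + 8 + 0 + 7 + 4 + 8 + 4 + 7 + 0 + 5 + 0 + 5 + 0 + 2 + 0 + 2 = 62

62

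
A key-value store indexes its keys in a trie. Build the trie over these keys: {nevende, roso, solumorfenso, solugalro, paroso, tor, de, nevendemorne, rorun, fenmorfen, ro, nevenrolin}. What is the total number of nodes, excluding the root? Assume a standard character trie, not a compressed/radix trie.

61

For each word, the new-node count is its length minus the longest prefix already in the trie:
  "nevende" → 7 new (n, e, v, e, n, d, e)
  "roso" → 4 new (r, o, s, o)
  "solumorfenso" → 12 new (s, o, l, u, m, o, r, f, e, n, s, o)
  "solugalro" → prefix "solu" already present; 5 new (g, a, l, r, o)
  "paroso" → 6 new (p, a, r, o, s, o)
  "tor" → 3 new (t, o, r)
  "de" → 2 new (d, e)
  "nevendemorne" → prefix "nevende" already present; 5 new (m, o, r, n, e)
  "rorun" → prefix "ro" already present; 3 new (r, u, n)
  "fenmorfen" → 9 new (f, e, n, m, o, r, f, e, n)
  "ro" → prefix "ro" already present; 0 new (none)
  "nevenrolin" → prefix "neven" already present; 5 new (r, o, l, i, n)
Total nodes = 7 + 4 + 12 + 5 + 6 + 3 + 2 + 5 + 3 + 9 + 0 + 5 = 61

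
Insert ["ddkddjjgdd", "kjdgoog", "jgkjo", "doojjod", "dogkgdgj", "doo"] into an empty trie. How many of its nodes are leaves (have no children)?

5

A leaf is a node with no children — equivalently, the end of a word that is not a proper prefix of any other stored word.
Those words: "ddkddjjgdd", "dogkgdgj", "doojjod", "jgkjo", "kjdgoog"
Leaf count: 5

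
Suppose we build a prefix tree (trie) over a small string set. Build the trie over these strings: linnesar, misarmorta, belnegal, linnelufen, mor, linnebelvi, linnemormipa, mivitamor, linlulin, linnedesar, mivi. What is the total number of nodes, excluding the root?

Trace insertions, counting only characters that open a new branch:
  "linnesar" → 8 new (l, i, n, n, e, s, a, r)
  "misarmorta" → 10 new (m, i, s, a, r, m, o, r, t, a)
  "belnegal" → 8 new (b, e, l, n, e, g, a, l)
  "linnelufen" → prefix "linne" already present; 5 new (l, u, f, e, n)
  "mor" → prefix "m" already present; 2 new (o, r)
  "linnebelvi" → prefix "linne" already present; 5 new (b, e, l, v, i)
  "linnemormipa" → prefix "linne" already present; 7 new (m, o, r, m, i, p, a)
  "mivitamor" → prefix "mi" already present; 7 new (v, i, t, a, m, o, r)
  "linlulin" → prefix "lin" already present; 5 new (l, u, l, i, n)
  "linnedesar" → prefix "linne" already present; 5 new (d, e, s, a, r)
  "mivi" → prefix "mivi" already present; 0 new (none)
Total nodes = 8 + 10 + 8 + 5 + 2 + 5 + 7 + 7 + 5 + 5 + 0 = 62

62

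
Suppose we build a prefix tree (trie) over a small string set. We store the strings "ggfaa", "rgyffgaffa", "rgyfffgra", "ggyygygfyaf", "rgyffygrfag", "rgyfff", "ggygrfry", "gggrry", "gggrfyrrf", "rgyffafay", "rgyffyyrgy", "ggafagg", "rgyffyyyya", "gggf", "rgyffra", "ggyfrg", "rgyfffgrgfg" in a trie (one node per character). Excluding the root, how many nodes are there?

73

Trace insertions, counting only characters that open a new branch:
  "ggfaa" → 5 new (g, g, f, a, a)
  "rgyffgaffa" → 10 new (r, g, y, f, f, g, a, f, f, a)
  "rgyfffgra" → prefix "rgyff" already present; 4 new (f, g, r, a)
  "ggyygygfyaf" → prefix "gg" already present; 9 new (y, y, g, y, g, f, y, a, f)
  "rgyffygrfag" → prefix "rgyff" already present; 6 new (y, g, r, f, a, g)
  "rgyfff" → prefix "rgyfff" already present; 0 new (none)
  "ggygrfry" → prefix "ggy" already present; 5 new (g, r, f, r, y)
  "gggrry" → prefix "gg" already present; 4 new (g, r, r, y)
  "gggrfyrrf" → prefix "gggr" already present; 5 new (f, y, r, r, f)
  "rgyffafay" → prefix "rgyff" already present; 4 new (a, f, a, y)
  "rgyffyyrgy" → prefix "rgyffy" already present; 4 new (y, r, g, y)
  "ggafagg" → prefix "gg" already present; 5 new (a, f, a, g, g)
  "rgyffyyyya" → prefix "rgyffyy" already present; 3 new (y, y, a)
  "gggf" → prefix "ggg" already present; 1 new (f)
  "rgyffra" → prefix "rgyff" already present; 2 new (r, a)
  "ggyfrg" → prefix "ggy" already present; 3 new (f, r, g)
  "rgyfffgrgfg" → prefix "rgyfffgr" already present; 3 new (g, f, g)
Total nodes = 5 + 10 + 4 + 9 + 6 + 0 + 5 + 4 + 5 + 4 + 4 + 5 + 3 + 1 + 2 + 3 + 3 = 73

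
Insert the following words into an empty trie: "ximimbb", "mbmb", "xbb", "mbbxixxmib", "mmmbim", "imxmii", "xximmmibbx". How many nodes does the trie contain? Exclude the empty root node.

41

Insert word by word; a character creates a node only if that edge doesn't already exist:
  "ximimbb" → 7 new (x, i, m, i, m, b, b)
  "mbmb" → 4 new (m, b, m, b)
  "xbb" → prefix "x" already present; 2 new (b, b)
  "mbbxixxmib" → prefix "mb" already present; 8 new (b, x, i, x, x, m, i, b)
  "mmmbim" → prefix "m" already present; 5 new (m, m, b, i, m)
  "imxmii" → 6 new (i, m, x, m, i, i)
  "xximmmibbx" → prefix "x" already present; 9 new (x, i, m, m, m, i, b, b, x)
Total nodes = 7 + 4 + 2 + 8 + 5 + 6 + 9 = 41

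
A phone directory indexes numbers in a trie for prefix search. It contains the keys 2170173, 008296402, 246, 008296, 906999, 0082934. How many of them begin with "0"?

Traverse to the node for "0", then collect every word in that subtree.
Words under "0": 0082934, 008296, 008296402
Count: 3

3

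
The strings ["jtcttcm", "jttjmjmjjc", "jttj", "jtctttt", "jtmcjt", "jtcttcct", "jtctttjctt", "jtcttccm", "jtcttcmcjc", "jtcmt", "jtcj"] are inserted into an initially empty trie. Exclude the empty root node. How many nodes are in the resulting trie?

34

Trie structure (* marks end of a word):
(root)
└─ j
   └─ t
      ├─ c
      │  ├─ j *
      │  ├─ m
      │  │  └─ t *
      │  └─ t
      │     └─ t
      │        ├─ c
      │        │  ├─ c
      │        │  │  ├─ m *
      │        │  │  └─ t *
      │        │  └─ m *
      │        │     └─ c
      │        │        └─ j
      │        │           └─ c *
      │        └─ t
      │           ├─ j
      │           │  └─ c
      │           │     └─ t
      │           │        └─ t *
      │           └─ t *
      ├─ m
      │  └─ c
      │     └─ j
      │        └─ t *
      └─ t
         └─ j *
            └─ m
               └─ j
                  └─ m
                     └─ j
                        └─ j
                           └─ c *
Counting every labelled node above: 34.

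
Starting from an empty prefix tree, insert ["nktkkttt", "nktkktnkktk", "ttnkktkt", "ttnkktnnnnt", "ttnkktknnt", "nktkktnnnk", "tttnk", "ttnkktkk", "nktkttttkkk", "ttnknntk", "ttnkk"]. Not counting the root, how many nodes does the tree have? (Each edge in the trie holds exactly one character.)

Trace insertions, counting only characters that open a new branch:
  "nktkkttt" → 8 new (n, k, t, k, k, t, t, t)
  "nktkktnkktk" → prefix "nktkkt" already present; 5 new (n, k, k, t, k)
  "ttnkktkt" → 8 new (t, t, n, k, k, t, k, t)
  "ttnkktnnnnt" → prefix "ttnkkt" already present; 5 new (n, n, n, n, t)
  "ttnkktknnt" → prefix "ttnkktk" already present; 3 new (n, n, t)
  "nktkktnnnk" → prefix "nktkktn" already present; 3 new (n, n, k)
  "tttnk" → prefix "tt" already present; 3 new (t, n, k)
  "ttnkktkk" → prefix "ttnkktk" already present; 1 new (k)
  "nktkttttkkk" → prefix "nktk" already present; 7 new (t, t, t, t, k, k, k)
  "ttnknntk" → prefix "ttnk" already present; 4 new (n, n, t, k)
  "ttnkk" → prefix "ttnkk" already present; 0 new (none)
Total nodes = 8 + 5 + 8 + 5 + 3 + 3 + 3 + 1 + 7 + 4 + 0 = 47

47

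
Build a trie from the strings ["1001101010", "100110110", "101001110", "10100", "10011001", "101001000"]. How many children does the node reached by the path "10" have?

2

The children of the "10" node are the distinct next characters among strings starting with "10".
Distinct next characters after "10": 0, 1.
That node has 2 child edges.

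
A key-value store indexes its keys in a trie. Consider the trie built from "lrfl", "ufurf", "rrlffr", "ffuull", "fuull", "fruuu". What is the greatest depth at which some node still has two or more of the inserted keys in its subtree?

Look for the deepest trie node that still has at least two words in its subtree.
e.g. "ffuull" and "fruuu" share the prefix "f" of length 1; no pair shares a longer one.
Longest shared-prefix length: 1

1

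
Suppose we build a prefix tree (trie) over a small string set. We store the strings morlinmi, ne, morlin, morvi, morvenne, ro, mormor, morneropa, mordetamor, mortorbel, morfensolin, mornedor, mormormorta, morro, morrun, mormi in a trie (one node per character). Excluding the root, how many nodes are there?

For each word, the new-node count is its length minus the longest prefix already in the trie:
  "morlinmi" → 8 new (m, o, r, l, i, n, m, i)
  "ne" → 2 new (n, e)
  "morlin" → prefix "morlin" already present; 0 new (none)
  "morvi" → prefix "mor" already present; 2 new (v, i)
  "morvenne" → prefix "morv" already present; 4 new (e, n, n, e)
  "ro" → 2 new (r, o)
  "mormor" → prefix "mor" already present; 3 new (m, o, r)
  "morneropa" → prefix "mor" already present; 6 new (n, e, r, o, p, a)
  "mordetamor" → prefix "mor" already present; 7 new (d, e, t, a, m, o, r)
  "mortorbel" → prefix "mor" already present; 6 new (t, o, r, b, e, l)
  "morfensolin" → prefix "mor" already present; 8 new (f, e, n, s, o, l, i, n)
  "mornedor" → prefix "morne" already present; 3 new (d, o, r)
  "mormormorta" → prefix "mormor" already present; 5 new (m, o, r, t, a)
  "morro" → prefix "mor" already present; 2 new (r, o)
  "morrun" → prefix "morr" already present; 2 new (u, n)
  "mormi" → prefix "morm" already present; 1 new (i)
Total nodes = 8 + 2 + 0 + 2 + 4 + 2 + 3 + 6 + 7 + 6 + 8 + 3 + 5 + 2 + 2 + 1 = 61

61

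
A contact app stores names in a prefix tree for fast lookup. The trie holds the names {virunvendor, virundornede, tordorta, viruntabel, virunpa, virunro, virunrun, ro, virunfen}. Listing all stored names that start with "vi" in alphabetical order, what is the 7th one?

Words with prefix "vi", in lexicographic order: "virundornede", "virunfen", "virunpa", "virunro", "virunrun", "viruntabel", "virunvendor"
Position 7: virunvendor

virunvendor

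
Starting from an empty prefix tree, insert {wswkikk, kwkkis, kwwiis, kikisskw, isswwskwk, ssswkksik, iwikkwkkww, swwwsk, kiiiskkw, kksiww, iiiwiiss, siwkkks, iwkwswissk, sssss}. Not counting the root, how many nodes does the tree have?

90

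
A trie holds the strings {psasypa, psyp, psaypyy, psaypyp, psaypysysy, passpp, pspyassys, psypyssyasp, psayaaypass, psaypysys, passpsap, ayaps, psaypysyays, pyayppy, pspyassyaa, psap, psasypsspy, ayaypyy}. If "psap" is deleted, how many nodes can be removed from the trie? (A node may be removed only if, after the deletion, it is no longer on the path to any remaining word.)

1

A node on "psap"'s path can go only if nothing else ends at it or branches off below it.
The suffix "p" (1 node) is used only by "psap"; the node for "psa" still has the child "s", so pruning stops there.
Nodes removed: 1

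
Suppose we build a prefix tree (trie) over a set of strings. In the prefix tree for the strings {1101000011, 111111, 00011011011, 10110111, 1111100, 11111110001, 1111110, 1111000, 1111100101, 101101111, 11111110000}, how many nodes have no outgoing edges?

8

A leaf is a node with no children — equivalently, the end of a word that is not a proper prefix of any other stored word.
Those words: "00011011011", "101101111", "1101000011", "1111000", "1111100101", "1111110", "11111110000", "11111110001"
Leaf count: 8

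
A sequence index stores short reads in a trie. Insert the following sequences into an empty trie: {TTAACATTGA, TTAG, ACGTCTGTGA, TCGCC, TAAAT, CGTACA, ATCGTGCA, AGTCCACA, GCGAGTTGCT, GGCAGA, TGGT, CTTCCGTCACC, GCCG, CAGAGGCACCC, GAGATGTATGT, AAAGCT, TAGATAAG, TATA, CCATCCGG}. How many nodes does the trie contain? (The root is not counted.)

119

Trace insertions, counting only characters that open a new branch:
  "TTAACATTGA" → 10 new (T, T, A, A, C, A, T, T, G, A)
  "TTAG" → prefix "TTA" already present; 1 new (G)
  "ACGTCTGTGA" → 10 new (A, C, G, T, C, T, G, T, G, A)
  "TCGCC" → prefix "T" already present; 4 new (C, G, C, C)
  "TAAAT" → prefix "T" already present; 4 new (A, A, A, T)
  "CGTACA" → 6 new (C, G, T, A, C, A)
  "ATCGTGCA" → prefix "A" already present; 7 new (T, C, G, T, G, C, A)
  "AGTCCACA" → prefix "A" already present; 7 new (G, T, C, C, A, C, A)
  "GCGAGTTGCT" → 10 new (G, C, G, A, G, T, T, G, C, T)
  "GGCAGA" → prefix "G" already present; 5 new (G, C, A, G, A)
  "TGGT" → prefix "T" already present; 3 new (G, G, T)
  "CTTCCGTCACC" → prefix "C" already present; 10 new (T, T, C, C, G, T, C, A, C, C)
  "GCCG" → prefix "GC" already present; 2 new (C, G)
  "CAGAGGCACCC" → prefix "C" already present; 10 new (A, G, A, G, G, C, A, C, C, C)
  "GAGATGTATGT" → prefix "G" already present; 10 new (A, G, A, T, G, T, A, T, G, T)
  "AAAGCT" → prefix "A" already present; 5 new (A, A, G, C, T)
  "TAGATAAG" → prefix "TA" already present; 6 new (G, A, T, A, A, G)
  "TATA" → prefix "TA" already present; 2 new (T, A)
  "CCATCCGG" → prefix "C" already present; 7 new (C, A, T, C, C, G, G)
Total nodes = 10 + 1 + 10 + 4 + 4 + 6 + 7 + 7 + 10 + 5 + 3 + 10 + 2 + 10 + 10 + 5 + 6 + 2 + 7 = 119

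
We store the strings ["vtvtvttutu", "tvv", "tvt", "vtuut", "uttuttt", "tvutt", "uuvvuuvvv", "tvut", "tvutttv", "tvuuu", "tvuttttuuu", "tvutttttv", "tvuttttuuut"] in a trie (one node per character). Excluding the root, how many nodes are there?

Trace insertions, counting only characters that open a new branch:
  "vtvtvttutu" → 10 new (v, t, v, t, v, t, t, u, t, u)
  "tvv" → 3 new (t, v, v)
  "tvt" → prefix "tv" already present; 1 new (t)
  "vtuut" → prefix "vt" already present; 3 new (u, u, t)
  "uttuttt" → 7 new (u, t, t, u, t, t, t)
  "tvutt" → prefix "tv" already present; 3 new (u, t, t)
  "uuvvuuvvv" → prefix "u" already present; 8 new (u, v, v, u, u, v, v, v)
  "tvut" → prefix "tvut" already present; 0 new (none)
  "tvutttv" → prefix "tvutt" already present; 2 new (t, v)
  "tvuuu" → prefix "tvu" already present; 2 new (u, u)
  "tvuttttuuu" → prefix "tvuttt" already present; 4 new (t, u, u, u)
  "tvutttttv" → prefix "tvutttt" already present; 2 new (t, v)
  "tvuttttuuut" → prefix "tvuttttuuu" already present; 1 new (t)
Total nodes = 10 + 3 + 1 + 3 + 7 + 3 + 8 + 0 + 2 + 2 + 4 + 2 + 1 = 46

46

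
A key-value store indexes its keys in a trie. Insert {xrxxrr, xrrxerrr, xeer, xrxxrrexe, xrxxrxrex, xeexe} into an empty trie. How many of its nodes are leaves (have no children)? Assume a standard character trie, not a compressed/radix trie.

Leaves are exactly the stored words that no other stored word extends.
Those words: "xeer", "xeexe", "xrrxerrr", "xrxxrrexe", "xrxxrxrex"
Leaf count: 5

5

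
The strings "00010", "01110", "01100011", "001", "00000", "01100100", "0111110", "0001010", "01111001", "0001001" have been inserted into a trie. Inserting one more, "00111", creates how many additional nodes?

2

Walking "00111" from the root, the first 3 characters ("001") follow existing edges; "1" is the first miss.
New nodes needed: |"00111"| − 3 = 5 − 3 = 2.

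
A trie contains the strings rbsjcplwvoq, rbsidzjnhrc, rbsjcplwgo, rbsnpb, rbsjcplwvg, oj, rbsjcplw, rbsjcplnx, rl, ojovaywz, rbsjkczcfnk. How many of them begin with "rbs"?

8

Walk to "rbs"; the words in its subtree are exactly those with that prefix.
Matches: "rbsidzjnhrc", "rbsjcplnx", "rbsjcplw", "rbsjcplwgo", "rbsjcplwvg", "rbsjcplwvoq", "rbsjkczcfnk", "rbsnpb"
Count: 8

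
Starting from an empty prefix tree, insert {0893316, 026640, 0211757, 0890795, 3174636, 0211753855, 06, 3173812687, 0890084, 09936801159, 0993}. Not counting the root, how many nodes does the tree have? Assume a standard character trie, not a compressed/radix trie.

53

Insert word by word; a character creates a node only if that edge doesn't already exist:
  "0893316" → 7 new (0, 8, 9, 3, 3, 1, 6)
  "026640" → prefix "0" already present; 5 new (2, 6, 6, 4, 0)
  "0211757" → prefix "02" already present; 5 new (1, 1, 7, 5, 7)
  "0890795" → prefix "089" already present; 4 new (0, 7, 9, 5)
  "3174636" → 7 new (3, 1, 7, 4, 6, 3, 6)
  "0211753855" → prefix "021175" already present; 4 new (3, 8, 5, 5)
  "06" → prefix "0" already present; 1 new (6)
  "3173812687" → prefix "317" already present; 7 new (3, 8, 1, 2, 6, 8, 7)
  "0890084" → prefix "0890" already present; 3 new (0, 8, 4)
  "09936801159" → prefix "0" already present; 10 new (9, 9, 3, 6, 8, 0, 1, 1, 5, 9)
  "0993" → prefix "0993" already present; 0 new (none)
Total nodes = 7 + 5 + 5 + 4 + 7 + 4 + 1 + 7 + 3 + 10 + 0 = 53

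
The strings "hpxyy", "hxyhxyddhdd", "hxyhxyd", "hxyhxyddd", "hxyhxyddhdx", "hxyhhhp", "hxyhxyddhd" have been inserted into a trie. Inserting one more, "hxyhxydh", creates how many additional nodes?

1

The longest prefix of "hxyhxydh" already in the trie is "hxyhxyd" (length 7).
Each of the 1 remaining characters creates one node.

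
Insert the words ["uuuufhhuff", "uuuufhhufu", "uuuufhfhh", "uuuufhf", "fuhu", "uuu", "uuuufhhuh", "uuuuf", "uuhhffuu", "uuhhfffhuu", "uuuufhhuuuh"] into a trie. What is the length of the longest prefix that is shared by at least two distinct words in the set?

9

The deepest shared node is where two words last agree before diverging.
"uuuufhhuff" and "uuuufhhufu" agree on "uuuufhhuf" (9 characters) before diverging; nothing deeper is shared.
Longest shared-prefix length: 9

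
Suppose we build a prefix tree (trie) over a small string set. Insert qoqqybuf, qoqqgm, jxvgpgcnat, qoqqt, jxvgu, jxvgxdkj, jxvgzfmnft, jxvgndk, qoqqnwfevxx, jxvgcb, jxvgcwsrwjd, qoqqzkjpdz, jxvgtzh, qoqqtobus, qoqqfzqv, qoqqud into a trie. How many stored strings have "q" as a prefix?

8

Filter for entries beginning with "q":
Matches: "qoqqfzqv", "qoqqgm", "qoqqnwfevxx", "qoqqt", "qoqqtobus", "qoqqud", "qoqqybuf", "qoqqzkjpdz"
Count: 8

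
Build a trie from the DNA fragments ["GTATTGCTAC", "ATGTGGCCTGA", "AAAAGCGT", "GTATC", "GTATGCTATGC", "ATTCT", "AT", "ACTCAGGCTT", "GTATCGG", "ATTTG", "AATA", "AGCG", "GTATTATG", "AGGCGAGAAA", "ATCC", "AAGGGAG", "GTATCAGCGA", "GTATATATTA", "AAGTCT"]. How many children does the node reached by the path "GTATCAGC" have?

1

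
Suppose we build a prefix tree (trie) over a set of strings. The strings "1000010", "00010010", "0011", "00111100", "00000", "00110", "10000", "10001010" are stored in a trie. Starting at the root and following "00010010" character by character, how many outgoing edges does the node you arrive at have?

0

Follow the path "00010010" to its node, then look at its outgoing edges.
No stored string extends past "00010010".
That node has 0 child edges.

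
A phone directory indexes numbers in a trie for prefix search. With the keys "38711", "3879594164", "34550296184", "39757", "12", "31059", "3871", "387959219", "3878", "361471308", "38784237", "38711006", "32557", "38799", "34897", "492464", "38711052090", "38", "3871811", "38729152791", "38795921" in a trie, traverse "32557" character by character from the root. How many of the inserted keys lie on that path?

Check each prefix of "32557" against the stored set — each match is an end-marker on the path.
Prefixes of the query that are stored words: "32557"
Count: 1

1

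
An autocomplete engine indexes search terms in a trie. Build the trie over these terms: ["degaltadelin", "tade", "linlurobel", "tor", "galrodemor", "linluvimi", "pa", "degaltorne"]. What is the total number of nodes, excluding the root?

48

Trace insertions, counting only characters that open a new branch:
  "degaltadelin" → 12 new (d, e, g, a, l, t, a, d, e, l, i, n)
  "tade" → 4 new (t, a, d, e)
  "linlurobel" → 10 new (l, i, n, l, u, r, o, b, e, l)
  "tor" → prefix "t" already present; 2 new (o, r)
  "galrodemor" → 10 new (g, a, l, r, o, d, e, m, o, r)
  "linluvimi" → prefix "linlu" already present; 4 new (v, i, m, i)
  "pa" → 2 new (p, a)
  "degaltorne" → prefix "degalt" already present; 4 new (o, r, n, e)
Total nodes = 12 + 4 + 10 + 2 + 10 + 4 + 2 + 4 = 48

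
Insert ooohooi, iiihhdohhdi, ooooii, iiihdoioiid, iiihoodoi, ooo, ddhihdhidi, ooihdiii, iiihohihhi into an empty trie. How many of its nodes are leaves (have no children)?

A leaf is a node with no children — equivalently, the end of a word that is not a proper prefix of any other stored word.
Those words: "ddhihdhidi", "iiihdoioiid", "iiihhdohhdi", "iiihohihhi", "iiihoodoi", "ooihdiii", "ooohooi", "ooooii"
Leaf count: 8

8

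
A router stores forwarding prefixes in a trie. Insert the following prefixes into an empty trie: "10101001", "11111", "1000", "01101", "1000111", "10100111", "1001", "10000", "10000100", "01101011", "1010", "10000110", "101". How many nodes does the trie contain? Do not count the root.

For each word, the new-node count is its length minus the longest prefix already in the trie:
  "10101001" → 8 new (1, 0, 1, 0, 1, 0, 0, 1)
  "11111" → prefix "1" already present; 4 new (1, 1, 1, 1)
  "1000" → prefix "10" already present; 2 new (0, 0)
  "01101" → 5 new (0, 1, 1, 0, 1)
  "1000111" → prefix "1000" already present; 3 new (1, 1, 1)
  "10100111" → prefix "1010" already present; 4 new (0, 1, 1, 1)
  "1001" → prefix "100" already present; 1 new (1)
  "10000" → prefix "1000" already present; 1 new (0)
  "10000100" → prefix "10000" already present; 3 new (1, 0, 0)
  "01101011" → prefix "01101" already present; 3 new (0, 1, 1)
  "1010" → prefix "1010" already present; 0 new (none)
  "10000110" → prefix "100001" already present; 2 new (1, 0)
  "101" → prefix "101" already present; 0 new (none)
Total nodes = 8 + 4 + 2 + 5 + 3 + 4 + 1 + 1 + 3 + 3 + 0 + 2 + 0 = 36

36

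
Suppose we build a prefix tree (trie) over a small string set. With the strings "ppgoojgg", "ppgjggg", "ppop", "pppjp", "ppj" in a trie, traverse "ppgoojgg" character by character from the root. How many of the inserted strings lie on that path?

Check each prefix of "ppgoojgg" against the stored set — each match is an end-marker on the path.
Prefixes of the query that are stored words: "ppgoojgg"
Count: 1

1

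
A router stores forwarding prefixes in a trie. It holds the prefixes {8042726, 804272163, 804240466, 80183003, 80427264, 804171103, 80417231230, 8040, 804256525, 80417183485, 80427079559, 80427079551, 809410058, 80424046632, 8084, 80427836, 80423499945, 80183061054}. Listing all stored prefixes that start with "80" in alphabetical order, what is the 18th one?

809410058

Filter for "80…" and sort: "80183003", "80183061054", "8040", "804171103", "80417183485", "80417231230", "80423499945", "804240466", "80424046632", "804256525", "80427079551", "80427079559", "804272163", "8042726", "80427264", "80427836", "8084", "809410058"
Position 18: 809410058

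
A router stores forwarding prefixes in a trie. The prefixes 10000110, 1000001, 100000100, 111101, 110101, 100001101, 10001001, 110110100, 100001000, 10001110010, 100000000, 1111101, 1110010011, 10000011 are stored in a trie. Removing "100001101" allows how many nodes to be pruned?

1

After clearing the end-marker at "100001101", prune upward until reaching a node still needed by another word.
The suffix "1" (1 node) is used only by "100001101"; "10000110" is itself a stored word, so pruning stops there.
Nodes removed: 1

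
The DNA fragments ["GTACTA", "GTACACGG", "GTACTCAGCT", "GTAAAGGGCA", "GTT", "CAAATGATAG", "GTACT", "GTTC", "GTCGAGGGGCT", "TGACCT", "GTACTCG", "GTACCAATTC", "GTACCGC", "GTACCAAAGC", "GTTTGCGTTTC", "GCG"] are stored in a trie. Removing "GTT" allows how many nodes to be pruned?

0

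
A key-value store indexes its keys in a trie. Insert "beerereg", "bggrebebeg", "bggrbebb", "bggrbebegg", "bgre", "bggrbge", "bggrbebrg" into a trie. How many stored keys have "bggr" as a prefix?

5

Walk to "bggr"; the words in its subtree are exactly those with that prefix.
Matches: "bggrbebb", "bggrbebegg", "bggrbebrg", "bggrbge", "bggrebebeg"
Count: 5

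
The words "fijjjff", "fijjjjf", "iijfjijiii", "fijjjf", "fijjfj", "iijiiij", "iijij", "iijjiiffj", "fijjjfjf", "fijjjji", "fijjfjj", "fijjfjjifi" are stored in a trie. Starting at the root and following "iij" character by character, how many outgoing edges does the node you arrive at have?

Follow the path "iij" to its node, then look at its outgoing edges.
Distinct next characters after "iij": f, i, j.
That node has 3 child edges.

3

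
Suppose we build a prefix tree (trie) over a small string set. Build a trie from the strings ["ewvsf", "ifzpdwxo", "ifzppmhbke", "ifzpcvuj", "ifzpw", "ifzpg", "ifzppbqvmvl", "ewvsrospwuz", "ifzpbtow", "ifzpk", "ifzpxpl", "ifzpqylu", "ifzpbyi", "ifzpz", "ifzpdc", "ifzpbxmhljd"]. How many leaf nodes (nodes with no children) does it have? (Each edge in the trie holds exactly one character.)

16

A leaf is a node with no children — equivalently, the end of a word that is not a proper prefix of any other stored word.
Those words: "ewvsf", "ewvsrospwuz", "ifzpbtow", "ifzpbxmhljd", "ifzpbyi", "ifzpcvuj", "ifzpdc", "ifzpdwxo", "ifzpg", "ifzpk", "ifzppbqvmvl", "ifzppmhbke", "ifzpqylu", "ifzpw", "ifzpxpl", "ifzpz"
Leaf count: 16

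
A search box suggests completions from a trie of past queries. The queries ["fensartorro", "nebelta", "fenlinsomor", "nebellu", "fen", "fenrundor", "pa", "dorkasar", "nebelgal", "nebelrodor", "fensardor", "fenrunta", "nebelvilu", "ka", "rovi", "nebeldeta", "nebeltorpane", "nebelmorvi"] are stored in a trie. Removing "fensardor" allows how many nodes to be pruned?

3

After clearing the end-marker at "fensardor", prune upward until reaching a node still needed by another word.
The suffix "dor" (3 nodes) is used only by "fensardor"; the node for "fensar" still has the child "t", so pruning stops there.
Nodes removed: 3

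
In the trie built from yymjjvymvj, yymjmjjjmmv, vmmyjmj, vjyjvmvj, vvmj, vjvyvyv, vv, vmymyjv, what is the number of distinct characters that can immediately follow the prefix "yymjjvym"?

1

Follow the path "yymjjvym" to its node, then look at its outgoing edges.
Distinct next characters after "yymjjvym": v.
That node has 1 child edge.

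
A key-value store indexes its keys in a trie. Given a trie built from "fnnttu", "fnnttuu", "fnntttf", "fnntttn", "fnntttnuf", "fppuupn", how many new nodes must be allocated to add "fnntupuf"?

4

"fnnt" is already a path in the trie; the remaining "upuf" must be added.
New nodes needed: |"fnntupuf"| − 4 = 8 − 4 = 4.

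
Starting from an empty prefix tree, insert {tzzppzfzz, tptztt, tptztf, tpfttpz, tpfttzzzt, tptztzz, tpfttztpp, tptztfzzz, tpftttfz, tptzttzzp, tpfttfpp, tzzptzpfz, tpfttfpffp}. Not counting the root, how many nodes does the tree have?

49

Insert word by word; a character creates a node only if that edge doesn't already exist:
  "tzzppzfzz" → 9 new (t, z, z, p, p, z, f, z, z)
  "tptztt" → prefix "t" already present; 5 new (p, t, z, t, t)
  "tptztf" → prefix "tptzt" already present; 1 new (f)
  "tpfttpz" → prefix "tp" already present; 5 new (f, t, t, p, z)
  "tpfttzzzt" → prefix "tpftt" already present; 4 new (z, z, z, t)
  "tptztzz" → prefix "tptzt" already present; 2 new (z, z)
  "tpfttztpp" → prefix "tpfttz" already present; 3 new (t, p, p)
  "tptztfzzz" → prefix "tptztf" already present; 3 new (z, z, z)
  "tpftttfz" → prefix "tpftt" already present; 3 new (t, f, z)
  "tptzttzzp" → prefix "tptztt" already present; 3 new (z, z, p)
  "tpfttfpp" → prefix "tpftt" already present; 3 new (f, p, p)
  "tzzptzpfz" → prefix "tzzp" already present; 5 new (t, z, p, f, z)
  "tpfttfpffp" → prefix "tpfttfp" already present; 3 new (f, f, p)
Total nodes = 9 + 5 + 1 + 5 + 4 + 2 + 3 + 3 + 3 + 3 + 3 + 5 + 3 = 49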